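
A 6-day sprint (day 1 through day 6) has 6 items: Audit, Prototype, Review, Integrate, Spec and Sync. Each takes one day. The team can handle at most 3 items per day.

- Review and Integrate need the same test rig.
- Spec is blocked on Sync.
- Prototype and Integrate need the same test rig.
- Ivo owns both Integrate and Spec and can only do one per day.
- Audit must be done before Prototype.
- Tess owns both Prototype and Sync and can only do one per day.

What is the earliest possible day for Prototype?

Precedence pushes Prototype to at least day 2.
Prototype at day 2 is achievable: Sync=day 1, Audit=day 1, Prototype=day 2, Review=day 1, Integrate=day 3, Spec=day 2.

day 2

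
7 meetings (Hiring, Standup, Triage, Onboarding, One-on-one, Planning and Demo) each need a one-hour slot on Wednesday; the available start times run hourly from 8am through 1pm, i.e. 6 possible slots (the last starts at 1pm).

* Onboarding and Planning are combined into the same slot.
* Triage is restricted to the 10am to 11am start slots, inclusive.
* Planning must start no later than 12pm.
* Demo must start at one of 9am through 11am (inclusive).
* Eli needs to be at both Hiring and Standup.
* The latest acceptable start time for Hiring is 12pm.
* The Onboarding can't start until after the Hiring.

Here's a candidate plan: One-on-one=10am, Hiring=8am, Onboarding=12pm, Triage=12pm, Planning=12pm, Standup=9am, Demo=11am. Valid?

No — it violates: Triage is restricted to the 10am to 11am start slots, inclusive

Onboarding and Planning are combined into the same slot — holds.
Triage is restricted to the 10am to 11am start slots, inclusive — violated.
Planning must start no later than 12pm — holds.
The Onboarding can't start until after the Hiring — holds.
Eli needs to be at both Hiring and Standup — holds.
Demo must start at one of 9am through 11am (inclusive) — holds.
The latest acceptable start time for Hiring is 12pm — holds.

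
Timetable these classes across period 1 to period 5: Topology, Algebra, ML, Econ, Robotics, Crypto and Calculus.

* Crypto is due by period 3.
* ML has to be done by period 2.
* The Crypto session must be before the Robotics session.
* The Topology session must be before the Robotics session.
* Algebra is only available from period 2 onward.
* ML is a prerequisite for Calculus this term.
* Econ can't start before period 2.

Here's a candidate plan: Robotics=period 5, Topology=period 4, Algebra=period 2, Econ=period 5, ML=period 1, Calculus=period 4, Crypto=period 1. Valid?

Crypto is due by period 3 — holds.
Algebra is only available from period 2 onward — holds.
The Topology session must be before the Robotics session — holds.
ML is a prerequisite for Calculus this term — holds.
ML has to be done by period 2 — holds.
Econ can't start before period 2 — holds.
The Crypto session must be before the Robotics session — holds.

Valid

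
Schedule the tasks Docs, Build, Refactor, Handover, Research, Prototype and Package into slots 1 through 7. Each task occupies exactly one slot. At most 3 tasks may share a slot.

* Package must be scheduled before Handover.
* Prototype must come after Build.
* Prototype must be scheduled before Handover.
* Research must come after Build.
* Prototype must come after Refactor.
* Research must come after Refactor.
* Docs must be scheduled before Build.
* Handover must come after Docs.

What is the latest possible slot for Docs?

4

Downstream work caps Docs at 4.
Docs at 4 is achievable: Package -> 1, Prototype -> 6, Docs -> 4, Refactor -> 1, Handover -> 7, Build -> 5, Research -> 6.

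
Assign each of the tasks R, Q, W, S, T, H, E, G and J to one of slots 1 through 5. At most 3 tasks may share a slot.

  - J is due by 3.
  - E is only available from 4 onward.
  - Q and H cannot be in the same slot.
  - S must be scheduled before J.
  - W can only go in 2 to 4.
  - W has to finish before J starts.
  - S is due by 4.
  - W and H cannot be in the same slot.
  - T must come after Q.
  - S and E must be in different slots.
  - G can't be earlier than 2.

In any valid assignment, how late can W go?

2

W is available from 2; W's own window allows nothing later than 4; downstream work caps W at 2.
W at 2 is achievable: E=4; T=2; W=2; Q=1; H=3; J=3; S=1; G=2; R=1.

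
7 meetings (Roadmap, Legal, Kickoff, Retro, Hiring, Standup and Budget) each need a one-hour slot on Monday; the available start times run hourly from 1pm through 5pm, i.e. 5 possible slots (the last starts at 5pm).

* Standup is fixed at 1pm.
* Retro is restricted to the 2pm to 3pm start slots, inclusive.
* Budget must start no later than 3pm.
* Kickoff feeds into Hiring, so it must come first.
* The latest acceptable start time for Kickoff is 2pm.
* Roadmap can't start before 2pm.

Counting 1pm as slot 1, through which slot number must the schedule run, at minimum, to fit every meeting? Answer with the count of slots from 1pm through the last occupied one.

2 slots

The precedence chain requires at least 2 distinct slots.
2 works (last occupied slot: 2pm): for example Kickoff -> 1pm; Retro -> 2pm; Roadmap -> 2pm; Hiring -> 2pm; Budget -> 1pm; Legal -> 1pm; Standup -> 1pm.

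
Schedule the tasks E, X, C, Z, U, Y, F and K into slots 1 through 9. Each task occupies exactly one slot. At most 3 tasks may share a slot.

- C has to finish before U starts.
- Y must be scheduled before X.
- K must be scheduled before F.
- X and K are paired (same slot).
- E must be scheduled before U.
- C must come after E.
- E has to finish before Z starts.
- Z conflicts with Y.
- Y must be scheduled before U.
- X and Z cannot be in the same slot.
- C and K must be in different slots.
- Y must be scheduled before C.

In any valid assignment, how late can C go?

Precedence pushes C to at least 2; downstream work caps C at 8.
C at 8 is achievable: E in 1; C in 8; K in 2; Z in 3; Y in 1; F in 3; U in 9; X in 2.

8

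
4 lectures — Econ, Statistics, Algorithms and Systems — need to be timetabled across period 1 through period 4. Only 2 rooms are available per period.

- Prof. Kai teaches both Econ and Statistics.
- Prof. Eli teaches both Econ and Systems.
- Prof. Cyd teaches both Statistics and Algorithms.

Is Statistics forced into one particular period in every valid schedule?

No

Statistics can be period 1 (e.g. Algorithms=period 2, Statistics=period 1, Econ=period 2, Systems=period 1) or period 2 (e.g. Systems=period 2, Econ=period 1, Statistics=period 2, Algorithms=period 1).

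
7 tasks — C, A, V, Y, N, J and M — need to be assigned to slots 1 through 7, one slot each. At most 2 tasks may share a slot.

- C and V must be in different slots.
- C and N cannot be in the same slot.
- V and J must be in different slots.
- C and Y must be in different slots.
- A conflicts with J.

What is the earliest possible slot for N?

N at 1 is achievable: M -> 4, Y -> 3, C -> 2, J -> 2, V -> 3, A -> 1, N -> 1.

1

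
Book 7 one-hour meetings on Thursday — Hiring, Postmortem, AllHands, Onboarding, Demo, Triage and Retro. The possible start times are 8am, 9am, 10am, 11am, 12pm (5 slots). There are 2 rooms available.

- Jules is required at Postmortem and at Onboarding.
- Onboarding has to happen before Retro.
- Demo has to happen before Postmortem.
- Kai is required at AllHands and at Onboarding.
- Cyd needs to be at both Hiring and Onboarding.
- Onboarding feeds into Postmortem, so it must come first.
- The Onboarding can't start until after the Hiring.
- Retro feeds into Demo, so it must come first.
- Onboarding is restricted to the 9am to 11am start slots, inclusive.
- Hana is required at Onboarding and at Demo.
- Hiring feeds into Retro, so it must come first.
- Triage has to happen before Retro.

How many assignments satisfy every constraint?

Splitting on AllHands: it can be 8am (1), 10am (2), 11am (2), 12pm (2). Listing each branch's schedules as (Hiring, Postmortem, Onboarding, Demo, Triage, Retro):
AllHands=8am: (8am,12pm,9am,11am,9am,10am) — 1.
AllHands=10am: (8am,12pm,9am,11am,8am,10am) (8am,12pm,9am,11am,9am,10am) — 2.
AllHands=11am: (8am,12pm,9am,11am,8am,10am) (8am,12pm,9am,11am,9am,10am) — 2.
AllHands=12pm: (8am,12pm,9am,11am,8am,10am) (8am,12pm,9am,11am,9am,10am) — 2.
Summing: 1 + 2 + 2 + 2 = 7.

7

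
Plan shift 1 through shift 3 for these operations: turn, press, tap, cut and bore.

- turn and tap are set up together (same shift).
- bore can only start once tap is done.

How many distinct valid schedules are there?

Splitting on turn: it can be shift 1 (18), shift 2 (9). Listing each branch's schedules as (press, tap, cut, bore) by shift number:
turn=shift 1: (1,1,1,2) (1,1,1,3) (1,1,2,2) (1,1,2,3) (1,1,3,2) (1,1,3,3) (2,1,1,2) (2,1,1,3) (2,1,2,2) (2,1,2,3) (2,1,3,2) (2,1,3,3) (3,1,1,2) (3,1,1,3) (3,1,2,2) (3,1,2,3) (3,1,3,2) (3,1,3,3) — 18.
turn=shift 2: (1,2,1,3) (1,2,2,3) (1,2,3,3) (2,2,1,3) (2,2,2,3) (2,2,3,3) (3,2,1,3) (3,2,2,3) (3,2,3,3) — 9.
Summing: 18 + 9 = 27.

27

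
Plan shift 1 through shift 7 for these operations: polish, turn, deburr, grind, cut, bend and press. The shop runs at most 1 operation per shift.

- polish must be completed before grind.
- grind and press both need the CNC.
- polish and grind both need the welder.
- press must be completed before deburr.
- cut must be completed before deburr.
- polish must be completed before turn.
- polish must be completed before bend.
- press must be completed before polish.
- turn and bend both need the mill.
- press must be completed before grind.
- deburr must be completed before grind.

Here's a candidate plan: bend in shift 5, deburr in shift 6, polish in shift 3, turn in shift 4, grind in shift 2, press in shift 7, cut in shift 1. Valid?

Invalid. press must be completed before grind.

polish and grind both need the welder — holds.
grind and press both need the CNC — holds.
polish must be completed before bend — holds.
press must be completed before grind — violated.
press must be completed before deburr — violated.
deburr must be completed before grind — violated.
The shop runs at most 1 operation per shift — holds.
polish must be completed before grind — violated.
polish must be completed before turn — holds.
cut must be completed before deburr — holds.
turn and bend both need the mill — holds.
press must be completed before polish — violated.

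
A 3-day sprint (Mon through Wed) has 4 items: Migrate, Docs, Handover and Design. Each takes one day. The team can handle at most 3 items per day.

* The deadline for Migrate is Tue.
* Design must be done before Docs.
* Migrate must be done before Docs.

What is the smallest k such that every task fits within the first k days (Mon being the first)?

2 days

The precedence chain requires at least 2 distinct days.
With at most 3 per day and 4 tasks, at least 2 days are needed.
2 works (last occupied day: Tue): for example Docs in Tue; Handover in Mon; Design in Mon; Migrate in Mon.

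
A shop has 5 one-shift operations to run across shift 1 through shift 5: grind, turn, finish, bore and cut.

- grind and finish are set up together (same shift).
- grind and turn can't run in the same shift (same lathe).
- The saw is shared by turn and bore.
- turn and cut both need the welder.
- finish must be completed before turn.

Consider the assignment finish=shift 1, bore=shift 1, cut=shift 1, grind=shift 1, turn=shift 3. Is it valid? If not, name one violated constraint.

Valid

The saw is shared by turn and bore — holds.
grind and turn can't run in the same shift (same lathe) — holds.
grind and finish are set up together (same shift) — holds.
finish must be completed before turn — holds.
turn and cut both need the welder — holds.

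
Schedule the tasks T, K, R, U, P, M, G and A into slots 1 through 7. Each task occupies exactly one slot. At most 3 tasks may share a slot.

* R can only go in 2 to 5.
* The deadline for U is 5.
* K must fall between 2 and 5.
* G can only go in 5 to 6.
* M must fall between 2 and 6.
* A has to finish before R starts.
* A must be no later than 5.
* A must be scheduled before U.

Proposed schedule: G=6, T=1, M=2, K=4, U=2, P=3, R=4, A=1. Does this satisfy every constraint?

Yes, all constraints hold

A has to finish before R starts — holds.
At most 3 tasks may share a slot — holds.
K must fall between 2 and 5 — holds.
R can only go in 2 to 5 — holds.
A must be no later than 5 — holds.
A must be scheduled before U — holds.
The deadline for U is 5 — holds.
G can only go in 5 to 6 — holds.
M must fall between 2 and 6 — holds.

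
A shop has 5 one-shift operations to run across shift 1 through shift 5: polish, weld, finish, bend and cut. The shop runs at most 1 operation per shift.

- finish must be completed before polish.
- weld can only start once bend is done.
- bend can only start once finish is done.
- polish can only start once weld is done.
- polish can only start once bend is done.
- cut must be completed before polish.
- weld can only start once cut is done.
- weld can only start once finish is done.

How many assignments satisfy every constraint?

Enumerating: bend -> shift 2; finish -> shift 1; polish -> shift 5; cut -> shift 3; weld -> shift 4 | cut -> shift 2; bend -> shift 3; polish -> shift 5; finish -> shift 1; weld -> shift 4 | finish -> shift 2; weld -> shift 4; cut -> shift 1; bend -> shift 3; polish -> shift 5.

3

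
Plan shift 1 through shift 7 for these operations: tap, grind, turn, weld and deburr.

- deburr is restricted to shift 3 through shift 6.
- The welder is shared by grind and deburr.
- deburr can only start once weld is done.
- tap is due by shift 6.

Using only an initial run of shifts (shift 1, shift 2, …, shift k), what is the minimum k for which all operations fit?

3

The precedence chain requires at least 2 distinct shifts.
deburr can't be placed before shift 3, so the schedule must run through at least shift 3.
3 works (last occupied shift: shift 3): for example grind in shift 1; turn in shift 1; deburr in shift 3; weld in shift 1; tap in shift 1.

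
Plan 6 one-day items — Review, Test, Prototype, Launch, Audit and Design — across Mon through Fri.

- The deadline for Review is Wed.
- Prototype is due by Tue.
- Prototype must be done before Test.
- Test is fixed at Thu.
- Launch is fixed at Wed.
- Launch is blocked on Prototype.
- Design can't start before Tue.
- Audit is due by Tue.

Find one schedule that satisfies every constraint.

Design=Tue, Launch=Wed, Test=Thu, Prototype=Mon, Review=Mon, Audit=Mon

Checking: Prototype(Mon) before Launch(Wed); Prototype(Mon) before Test(Thu); Audit=Mon in [Mon,Tue]; Design=Tue in [Tue,Fri]; Review=Mon in [Mon,Wed]; Launch=Wed in [Wed,Wed]; Prototype=Mon in [Mon,Tue]; Test=Thu in [Thu,Thu].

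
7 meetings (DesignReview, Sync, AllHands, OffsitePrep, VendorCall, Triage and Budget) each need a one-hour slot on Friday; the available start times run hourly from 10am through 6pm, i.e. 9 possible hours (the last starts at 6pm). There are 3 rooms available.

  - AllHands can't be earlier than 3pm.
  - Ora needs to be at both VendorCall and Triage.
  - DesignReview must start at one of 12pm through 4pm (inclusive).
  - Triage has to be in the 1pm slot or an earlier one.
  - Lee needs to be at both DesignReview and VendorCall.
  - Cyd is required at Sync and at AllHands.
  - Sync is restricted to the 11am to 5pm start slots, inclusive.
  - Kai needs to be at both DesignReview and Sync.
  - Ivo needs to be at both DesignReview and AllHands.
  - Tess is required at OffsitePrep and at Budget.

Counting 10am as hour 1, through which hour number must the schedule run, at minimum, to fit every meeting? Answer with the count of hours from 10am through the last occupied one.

6 hours

With at most 3 per hour and 7 meetings, at least 3 hours are needed.
AllHands can't be placed before 3pm — that is hour 6 counting from 10am — so the schedule must run through at least 6 hours.
6 works (last occupied hour: 3pm): for example VendorCall=11am, Triage=10am, DesignReview=12pm, Budget=11am, OffsitePrep=10am, Sync=11am, AllHands=3pm.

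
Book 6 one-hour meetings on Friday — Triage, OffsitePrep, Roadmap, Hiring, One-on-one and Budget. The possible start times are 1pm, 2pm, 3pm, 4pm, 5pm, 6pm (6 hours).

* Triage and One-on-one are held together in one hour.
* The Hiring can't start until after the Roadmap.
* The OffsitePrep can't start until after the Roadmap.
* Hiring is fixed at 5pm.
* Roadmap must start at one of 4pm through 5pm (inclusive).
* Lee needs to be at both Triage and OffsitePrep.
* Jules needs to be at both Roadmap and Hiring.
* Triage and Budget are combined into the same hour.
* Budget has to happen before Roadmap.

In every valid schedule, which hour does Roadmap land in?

4pm

Roadmap's window is 4pm–5pm.
Hiring is fixed at 5pm, and Roadmap can't share a hour with Hiring.
So Roadmap must be 4pm.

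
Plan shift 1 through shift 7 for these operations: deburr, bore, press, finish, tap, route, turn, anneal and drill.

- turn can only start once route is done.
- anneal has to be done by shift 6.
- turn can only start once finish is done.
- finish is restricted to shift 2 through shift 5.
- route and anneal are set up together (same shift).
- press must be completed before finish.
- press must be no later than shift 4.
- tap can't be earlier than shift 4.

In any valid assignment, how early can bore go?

bore at shift 1 is achievable: route -> shift 1, bore -> shift 1, press -> shift 1, tap -> shift 4, drill -> shift 1, turn -> shift 3, anneal -> shift 1, deburr -> shift 1, finish -> shift 2.

shift 1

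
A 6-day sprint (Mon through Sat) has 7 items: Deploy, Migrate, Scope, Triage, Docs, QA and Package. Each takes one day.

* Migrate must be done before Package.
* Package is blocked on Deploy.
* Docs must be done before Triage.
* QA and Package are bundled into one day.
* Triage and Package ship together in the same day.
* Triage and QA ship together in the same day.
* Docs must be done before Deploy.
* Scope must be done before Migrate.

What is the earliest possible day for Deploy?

Precedence pushes Deploy to at least Tue; downstream work caps Deploy at Fri.
Deploy at Tue is achievable: Triage in Wed, Deploy in Tue, Package in Wed, Migrate in Tue, Docs in Mon, QA in Wed, Scope in Mon.

Tue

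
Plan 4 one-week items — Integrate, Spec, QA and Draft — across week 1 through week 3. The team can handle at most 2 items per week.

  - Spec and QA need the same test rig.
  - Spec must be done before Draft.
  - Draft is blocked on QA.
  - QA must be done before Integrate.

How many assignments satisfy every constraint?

3

Enumerating: Integrate=week 2; Spec=week 2; Draft=week 3; QA=week 1 | Spec=week 2, Draft=week 3, QA=week 1, Integrate=week 3 | Spec=week 1; Draft=week 3; Integrate=week 3; QA=week 2.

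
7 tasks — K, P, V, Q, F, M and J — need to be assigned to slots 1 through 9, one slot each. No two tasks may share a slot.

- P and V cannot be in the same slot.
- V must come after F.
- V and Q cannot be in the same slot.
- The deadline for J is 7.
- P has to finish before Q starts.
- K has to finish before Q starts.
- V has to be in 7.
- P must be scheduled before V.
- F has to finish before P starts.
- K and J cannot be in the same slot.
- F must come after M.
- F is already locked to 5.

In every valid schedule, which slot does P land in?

F is fixed at 5 and must come before P, so P is at least 6.
V is fixed at 7 and must come after P, so P is at most 6.
So P must be 6.

6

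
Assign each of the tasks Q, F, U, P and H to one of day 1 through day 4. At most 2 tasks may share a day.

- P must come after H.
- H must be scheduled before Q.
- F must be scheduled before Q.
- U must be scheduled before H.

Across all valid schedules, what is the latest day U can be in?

day 2

Downstream work caps U at day 2.
U at day 2 is achievable: Q in day 4; F in day 1; U in day 2; H in day 3; P in day 4.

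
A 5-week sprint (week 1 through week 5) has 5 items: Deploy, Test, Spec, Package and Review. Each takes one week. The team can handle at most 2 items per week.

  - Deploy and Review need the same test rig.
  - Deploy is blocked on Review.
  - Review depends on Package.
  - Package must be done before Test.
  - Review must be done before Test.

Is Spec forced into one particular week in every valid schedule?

Spec can be week 1 (e.g. Test in week 3, Spec in week 1, Review in week 2, Deploy in week 3, Package in week 1) or week 2 (e.g. Review=week 2, Deploy=week 3, Package=week 1, Spec=week 2, Test=week 3).

No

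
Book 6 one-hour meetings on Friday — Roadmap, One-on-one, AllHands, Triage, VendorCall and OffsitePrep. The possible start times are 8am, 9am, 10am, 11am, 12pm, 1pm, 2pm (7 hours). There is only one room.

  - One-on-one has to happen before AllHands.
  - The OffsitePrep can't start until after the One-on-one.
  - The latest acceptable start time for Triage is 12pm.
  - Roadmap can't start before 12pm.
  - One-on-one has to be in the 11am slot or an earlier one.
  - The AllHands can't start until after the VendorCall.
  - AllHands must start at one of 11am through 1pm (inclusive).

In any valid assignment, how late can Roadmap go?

2pm

Roadmap is available from 12pm.
Roadmap at 2pm is achievable: Roadmap=2pm, AllHands=11am, OffsitePrep=12pm, VendorCall=10am, Triage=9am, One-on-one=8am.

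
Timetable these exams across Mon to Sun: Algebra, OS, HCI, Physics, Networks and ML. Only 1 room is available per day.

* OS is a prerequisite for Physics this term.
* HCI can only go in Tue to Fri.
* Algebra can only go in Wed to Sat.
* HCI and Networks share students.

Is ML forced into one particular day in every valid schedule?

No

ML can be Mon (e.g. ML in Mon; Algebra in Wed; OS in Thu; HCI in Tue; Physics in Fri; Networks in Sat) or Tue (e.g. ML=Tue, OS=Mon, Physics=Fri, Networks=Sat, Algebra=Wed, HCI=Thu).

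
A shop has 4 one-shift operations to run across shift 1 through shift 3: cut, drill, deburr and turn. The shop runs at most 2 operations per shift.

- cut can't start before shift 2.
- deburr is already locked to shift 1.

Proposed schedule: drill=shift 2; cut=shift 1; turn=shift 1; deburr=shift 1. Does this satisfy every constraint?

deburr is already locked to shift 1 — holds.
The shop runs at most 2 operations per shift — violated.
cut can't start before shift 2 — violated.

Invalid. The shop runs at most 2 operations per shift.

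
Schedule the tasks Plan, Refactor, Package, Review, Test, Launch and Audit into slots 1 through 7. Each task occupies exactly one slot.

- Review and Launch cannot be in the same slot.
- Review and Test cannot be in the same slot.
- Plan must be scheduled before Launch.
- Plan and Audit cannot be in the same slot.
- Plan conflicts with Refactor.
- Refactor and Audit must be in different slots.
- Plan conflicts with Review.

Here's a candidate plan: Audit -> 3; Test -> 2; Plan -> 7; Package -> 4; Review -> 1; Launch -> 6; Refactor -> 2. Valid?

Plan conflicts with Review — holds.
Plan must be scheduled before Launch — violated.
Review and Launch cannot be in the same slot — holds.
Refactor and Audit must be in different slots — holds.
Review and Test cannot be in the same slot — holds.
Plan and Audit cannot be in the same slot — holds.
Plan conflicts with Refactor — holds.

No. Plan must be scheduled before Launch is not satisfied.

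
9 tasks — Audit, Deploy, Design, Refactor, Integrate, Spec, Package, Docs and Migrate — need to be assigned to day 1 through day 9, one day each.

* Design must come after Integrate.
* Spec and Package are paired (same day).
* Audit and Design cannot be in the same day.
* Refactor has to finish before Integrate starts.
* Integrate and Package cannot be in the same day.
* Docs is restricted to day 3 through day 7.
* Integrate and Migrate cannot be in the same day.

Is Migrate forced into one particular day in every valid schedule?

No

Migrate can be day 1 (e.g. Package -> day 1, Integrate -> day 2, Audit -> day 1, Docs -> day 3, Migrate -> day 1, Refactor -> day 1, Design -> day 3, Deploy -> day 1, Spec -> day 1) or day 2 (e.g. Deploy in day 1; Docs in day 3; Refactor in day 1; Design in day 4; Integrate in day 3; Migrate in day 2; Audit in day 1; Package in day 1; Spec in day 1).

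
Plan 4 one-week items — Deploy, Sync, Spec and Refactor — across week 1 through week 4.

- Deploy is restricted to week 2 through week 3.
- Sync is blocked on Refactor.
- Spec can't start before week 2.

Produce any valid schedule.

Deploy=week 2, Refactor=week 1, Spec=week 2, Sync=week 2

Checking: Refactor(week 1) before Sync(week 2); Deploy=week 2 in [week 2,week 3]; Spec=week 2 in [week 2,week 4].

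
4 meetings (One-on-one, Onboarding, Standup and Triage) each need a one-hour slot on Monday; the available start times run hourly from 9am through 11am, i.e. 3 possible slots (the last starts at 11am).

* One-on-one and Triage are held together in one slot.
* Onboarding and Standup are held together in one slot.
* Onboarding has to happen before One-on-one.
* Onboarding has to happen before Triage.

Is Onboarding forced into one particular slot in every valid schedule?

No

Onboarding can be 9am (e.g. Onboarding=9am; One-on-one=10am; Standup=9am; Triage=10am) or 10am (e.g. Standup in 10am; One-on-one in 11am; Triage in 11am; Onboarding in 10am).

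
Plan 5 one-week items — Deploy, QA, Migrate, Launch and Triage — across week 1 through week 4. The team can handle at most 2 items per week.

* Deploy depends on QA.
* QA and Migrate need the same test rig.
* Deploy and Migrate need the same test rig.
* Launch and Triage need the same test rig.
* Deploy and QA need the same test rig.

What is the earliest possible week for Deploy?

Precedence pushes Deploy to at least week 2.
Deploy at week 2 is achievable: Deploy=week 2, QA=week 1, Migrate=week 3, Triage=week 2, Launch=week 1.

week 2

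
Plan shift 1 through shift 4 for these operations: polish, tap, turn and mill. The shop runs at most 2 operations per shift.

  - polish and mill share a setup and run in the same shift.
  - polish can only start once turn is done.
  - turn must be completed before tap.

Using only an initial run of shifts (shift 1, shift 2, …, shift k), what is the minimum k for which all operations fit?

3

The precedence chain requires at least 2 distinct shifts.
With at most 2 per shift and 4 operations, at least 2 shifts are needed.
Could 2 shifts be enough, i.e. nothing placed later than shift 2? No: polish must come after turn (at shift 1 or later) → {shift 2}; turn must come before polish (at shift 2 or earlier) → {shift 1}; tap must come after turn (at shift 1 or later) → {shift 2}; mill must be in the same shift as polish (in {shift 2}) → {shift 2}; that puts polish, tap and mill all in shift 2 — more than 2 per shift.
So 2 shifts is not enough.
3 works (last occupied shift: shift 3): for example polish in shift 2, turn in shift 1, tap in shift 3, mill in shift 2.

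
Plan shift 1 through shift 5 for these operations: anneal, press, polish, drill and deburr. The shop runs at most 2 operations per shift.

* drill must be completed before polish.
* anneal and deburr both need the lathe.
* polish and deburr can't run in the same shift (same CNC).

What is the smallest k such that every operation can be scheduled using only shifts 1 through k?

3 shifts

The precedence chain requires at least 2 distinct shifts.
With at most 2 per shift and 5 operations, at least 3 shifts are needed.
3 works (last occupied shift: shift 3): for example drill=shift 1; deburr=shift 3; polish=shift 2; anneal=shift 1; press=shift 2.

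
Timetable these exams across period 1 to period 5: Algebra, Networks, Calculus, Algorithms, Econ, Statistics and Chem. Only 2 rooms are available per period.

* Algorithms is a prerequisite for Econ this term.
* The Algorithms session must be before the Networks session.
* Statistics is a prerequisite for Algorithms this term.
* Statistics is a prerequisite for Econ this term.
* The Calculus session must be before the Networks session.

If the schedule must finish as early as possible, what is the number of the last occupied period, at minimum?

period 4

The precedence chain requires at least 3 distinct periods.
With at most 2 per period and 7 exams, at least 4 periods are needed.
4 works (last occupied period: period 4): for example Chem=period 4; Networks=period 3; Algebra=period 2; Econ=period 3; Calculus=period 1; Statistics=period 1; Algorithms=period 2.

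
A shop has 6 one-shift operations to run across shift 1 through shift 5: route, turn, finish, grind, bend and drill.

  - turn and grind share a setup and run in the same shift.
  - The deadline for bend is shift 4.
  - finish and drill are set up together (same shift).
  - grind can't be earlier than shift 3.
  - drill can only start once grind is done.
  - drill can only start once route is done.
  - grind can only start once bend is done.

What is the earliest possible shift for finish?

Finish must be in the same shift as drill, which can't be before shift 4, so finish is at least shift 4.
finish at shift 4 is achievable: finish=shift 4, drill=shift 4, bend=shift 1, route=shift 1, grind=shift 3, turn=shift 3.

shift 4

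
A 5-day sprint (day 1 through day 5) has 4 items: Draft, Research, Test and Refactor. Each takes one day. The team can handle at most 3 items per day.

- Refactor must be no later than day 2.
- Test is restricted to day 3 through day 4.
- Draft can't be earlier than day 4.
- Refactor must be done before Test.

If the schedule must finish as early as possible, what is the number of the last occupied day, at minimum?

The precedence chain requires at least 2 distinct days.
With at most 3 per day and 4 tasks, at least 2 days are needed.
Draft can't be placed before day 4, so the schedule must run through at least day 4.
4 works (last occupied day: day 4): for example Research -> day 1, Draft -> day 4, Test -> day 3, Refactor -> day 1.

day 4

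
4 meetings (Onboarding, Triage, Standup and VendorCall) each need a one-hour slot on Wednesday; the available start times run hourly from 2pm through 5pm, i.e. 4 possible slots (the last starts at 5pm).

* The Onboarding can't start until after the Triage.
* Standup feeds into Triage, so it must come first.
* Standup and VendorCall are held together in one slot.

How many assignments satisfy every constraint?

Enumerating: Onboarding in 4pm; Standup in 2pm; Triage in 3pm; VendorCall in 2pm | VendorCall=2pm; Standup=2pm; Triage=3pm; Onboarding=5pm | Onboarding in 5pm; Standup in 2pm; VendorCall in 2pm; Triage in 4pm | VendorCall=3pm; Onboarding=5pm; Triage=4pm; Standup=3pm.

4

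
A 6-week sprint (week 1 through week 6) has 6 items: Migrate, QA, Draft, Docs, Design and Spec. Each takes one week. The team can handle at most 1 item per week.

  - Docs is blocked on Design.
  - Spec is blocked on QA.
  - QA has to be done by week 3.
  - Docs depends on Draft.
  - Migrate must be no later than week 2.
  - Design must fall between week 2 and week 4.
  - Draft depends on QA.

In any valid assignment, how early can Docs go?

week 5

Precedence pushes Docs to at least week 3.
Docs at week 5 is achievable: Draft=week 4, Migrate=week 1, Docs=week 5, QA=week 2, Design=week 3, Spec=week 6.
Nothing earlier works — the capacity limit rule out every week before week 5.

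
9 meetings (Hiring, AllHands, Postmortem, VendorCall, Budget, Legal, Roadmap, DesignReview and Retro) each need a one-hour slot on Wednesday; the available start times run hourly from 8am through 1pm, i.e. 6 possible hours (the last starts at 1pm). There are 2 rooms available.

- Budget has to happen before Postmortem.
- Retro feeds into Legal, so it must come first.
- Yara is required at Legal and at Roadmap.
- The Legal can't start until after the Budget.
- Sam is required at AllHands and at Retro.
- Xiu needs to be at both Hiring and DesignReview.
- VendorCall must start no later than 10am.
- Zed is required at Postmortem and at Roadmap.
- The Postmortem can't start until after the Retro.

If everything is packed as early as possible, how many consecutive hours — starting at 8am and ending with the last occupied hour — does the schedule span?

The precedence chain requires at least 2 distinct hours.
With at most 2 per hour and 9 meetings, at least 5 hours are needed.
5 works (last occupied hour: 12pm): for example VendorCall=8am, Hiring=9am, AllHands=11am, Roadmap=11am, Retro=9am, DesignReview=12pm, Postmortem=10am, Budget=8am, Legal=10am.

5 hours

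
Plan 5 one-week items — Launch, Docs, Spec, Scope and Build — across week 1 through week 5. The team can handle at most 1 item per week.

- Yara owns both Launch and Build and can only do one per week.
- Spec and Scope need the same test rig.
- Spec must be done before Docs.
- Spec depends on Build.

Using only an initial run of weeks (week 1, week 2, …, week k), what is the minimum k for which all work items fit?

5

The precedence chain requires at least 3 distinct weeks.
With at most 1 per week and 5 work items, at least 5 weeks are needed.
5 works (last occupied week: week 5): for example Launch in week 4, Build in week 1, Docs in week 3, Scope in week 5, Spec in week 2.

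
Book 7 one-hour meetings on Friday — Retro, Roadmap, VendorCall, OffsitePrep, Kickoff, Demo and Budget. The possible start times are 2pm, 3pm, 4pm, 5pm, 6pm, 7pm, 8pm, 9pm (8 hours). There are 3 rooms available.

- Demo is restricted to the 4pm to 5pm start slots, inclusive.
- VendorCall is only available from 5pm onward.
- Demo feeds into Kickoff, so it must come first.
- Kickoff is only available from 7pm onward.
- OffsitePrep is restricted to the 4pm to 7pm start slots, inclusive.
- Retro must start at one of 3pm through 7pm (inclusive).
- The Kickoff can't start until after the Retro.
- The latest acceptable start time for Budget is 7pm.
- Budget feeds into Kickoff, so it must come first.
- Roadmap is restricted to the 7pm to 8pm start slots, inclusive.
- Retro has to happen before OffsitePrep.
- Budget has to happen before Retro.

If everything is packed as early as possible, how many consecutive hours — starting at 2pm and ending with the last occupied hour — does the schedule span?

6 hours

The precedence chain requires at least 3 distinct hours.
With at most 3 per hour and 7 meetings, at least 3 hours are needed.
Roadmap can't be placed before 7pm — that is hour 6 counting from 2pm — so the schedule must run through at least 6 hours.
6 works (last occupied hour: 7pm): for example Kickoff in 7pm; Budget in 2pm; Retro in 3pm; OffsitePrep in 4pm; Roadmap in 7pm; VendorCall in 5pm; Demo in 4pm.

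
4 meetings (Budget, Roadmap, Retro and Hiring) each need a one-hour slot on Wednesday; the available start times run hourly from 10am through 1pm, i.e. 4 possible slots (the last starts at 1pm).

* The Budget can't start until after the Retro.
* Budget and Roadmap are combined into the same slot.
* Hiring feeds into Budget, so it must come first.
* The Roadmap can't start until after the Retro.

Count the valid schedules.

14

Splitting on Budget: it can be 11am (1), 12pm (4), 1pm (9). Listing each branch's schedules as (Roadmap, Retro, Hiring):
Budget=11am: (11am,10am,10am) — 1.
Budget=12pm: (12pm,10am,10am) (12pm,10am,11am) (12pm,11am,10am) (12pm,11am,11am) — 4.
Budget=1pm: (1pm,10am,10am) (1pm,10am,11am) (1pm,10am,12pm) (1pm,11am,10am) (1pm,11am,11am) (1pm,11am,12pm) (1pm,12pm,10am) (1pm,12pm,11am) (1pm,12pm,12pm) — 9.
Summing: 1 + 4 + 9 = 14.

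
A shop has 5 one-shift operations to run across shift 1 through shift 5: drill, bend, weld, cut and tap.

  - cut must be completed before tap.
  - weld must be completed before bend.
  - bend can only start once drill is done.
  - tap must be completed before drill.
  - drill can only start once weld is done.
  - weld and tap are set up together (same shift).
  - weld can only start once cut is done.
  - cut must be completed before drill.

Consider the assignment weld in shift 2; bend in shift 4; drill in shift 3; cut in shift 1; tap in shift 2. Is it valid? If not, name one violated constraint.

cut must be completed before tap — holds.
tap must be completed before drill — holds.
weld can only start once cut is done — holds.
weld must be completed before bend — holds.
weld and tap are set up together (same shift) — holds.
bend can only start once drill is done — holds.
drill can only start once weld is done — holds.
cut must be completed before drill — holds.

Yes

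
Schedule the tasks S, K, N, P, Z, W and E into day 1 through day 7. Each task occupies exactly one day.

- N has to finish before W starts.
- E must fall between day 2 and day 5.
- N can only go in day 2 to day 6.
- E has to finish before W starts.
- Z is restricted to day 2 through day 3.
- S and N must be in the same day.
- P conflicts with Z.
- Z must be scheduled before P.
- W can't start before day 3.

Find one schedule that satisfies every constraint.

W in day 3, Z in day 2, E in day 2, S in day 2, N in day 2, K in day 1, P in day 3

Checking: E(day 2) before W(day 3); Z(day 2) before P(day 3); N(day 2) before W(day 3); P(day 3) != Z(day 2); S = N = day 2; E=day 2 in [day 2,day 5]; Z=day 2 in [day 2,day 3]; N=day 2 in [day 2,day 6]; W=day 3 in [day 3,day 7].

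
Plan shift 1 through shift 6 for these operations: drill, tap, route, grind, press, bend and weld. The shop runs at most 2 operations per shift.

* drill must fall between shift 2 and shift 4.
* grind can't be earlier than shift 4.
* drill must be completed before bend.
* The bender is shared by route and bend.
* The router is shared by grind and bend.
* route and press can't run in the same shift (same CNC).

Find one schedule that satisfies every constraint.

bend -> shift 3; route -> shift 1; tap -> shift 1; press -> shift 2; drill -> shift 2; weld -> shift 3; grind -> shift 4

Checking: drill(shift 2) before bend(shift 3); route(shift 1) != press(shift 2); route(shift 1) != bend(shift 3); grind(shift 4) != bend(shift 3); grind=shift 4 in [shift 4,shift 6]; drill=shift 2 in [shift 2,shift 4]; max 2 per shift (cap 2).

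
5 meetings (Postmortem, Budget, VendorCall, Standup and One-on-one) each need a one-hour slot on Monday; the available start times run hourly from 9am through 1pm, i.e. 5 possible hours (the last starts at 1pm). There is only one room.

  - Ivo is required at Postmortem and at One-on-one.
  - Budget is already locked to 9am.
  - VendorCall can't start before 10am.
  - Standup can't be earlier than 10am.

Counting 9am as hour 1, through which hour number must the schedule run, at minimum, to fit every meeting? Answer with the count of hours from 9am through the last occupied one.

5 hours

With at most 1 per hour and 5 meetings, at least 5 hours are needed.
VendorCall can't be placed before 10am — that is hour 2 counting from 9am — so the schedule must run through at least 2 hours.
5 works (last occupied hour: 1pm): for example VendorCall -> 10am, Standup -> 11am, Budget -> 9am, One-on-one -> 1pm, Postmortem -> 12pm.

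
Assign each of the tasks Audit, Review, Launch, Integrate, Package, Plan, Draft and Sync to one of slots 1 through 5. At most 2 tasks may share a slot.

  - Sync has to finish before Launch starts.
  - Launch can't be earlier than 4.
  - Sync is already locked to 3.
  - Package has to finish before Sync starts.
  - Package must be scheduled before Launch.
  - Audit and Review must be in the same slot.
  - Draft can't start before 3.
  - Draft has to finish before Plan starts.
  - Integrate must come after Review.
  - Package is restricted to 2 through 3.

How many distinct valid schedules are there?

16

Splitting on Launch: it can be 4 (8), 5 (8). Listing each branch's schedules as (Audit, Review, Integrate, Package, Plan, Draft, Sync):
Launch=4: (1,1,2,2,4,3,3) (1,1,2,2,5,3,3) (1,1,2,2,5,4,3) (1,1,3,2,5,4,3) (1,1,4,2,5,3,3) (1,1,5,2,4,3,3) (1,1,5,2,5,3,3) (1,1,5,2,5,4,3) — 8.
Launch=5: (1,1,2,2,4,3,3) (1,1,2,2,5,3,3) (1,1,2,2,5,4,3) (1,1,3,2,5,4,3) (1,1,4,2,4,3,3) (1,1,4,2,5,3,3) (1,1,4,2,5,4,3) (1,1,5,2,4,3,3) — 8.
Summing: 8 + 8 = 16.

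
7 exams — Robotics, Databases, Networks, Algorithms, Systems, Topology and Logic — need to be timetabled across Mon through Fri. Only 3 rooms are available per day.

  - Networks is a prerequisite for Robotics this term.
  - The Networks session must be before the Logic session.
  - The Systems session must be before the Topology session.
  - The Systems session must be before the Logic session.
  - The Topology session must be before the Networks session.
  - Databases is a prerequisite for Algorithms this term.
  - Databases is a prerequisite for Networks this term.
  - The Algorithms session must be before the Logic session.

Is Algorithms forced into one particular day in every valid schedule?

No

Algorithms can be Tue (e.g. Databases in Mon, Topology in Tue, Systems in Mon, Robotics in Thu, Logic in Thu, Algorithms in Tue, Networks in Wed) or Wed (e.g. Databases -> Mon; Networks -> Wed; Systems -> Mon; Topology -> Tue; Algorithms -> Wed; Robotics -> Thu; Logic -> Thu).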